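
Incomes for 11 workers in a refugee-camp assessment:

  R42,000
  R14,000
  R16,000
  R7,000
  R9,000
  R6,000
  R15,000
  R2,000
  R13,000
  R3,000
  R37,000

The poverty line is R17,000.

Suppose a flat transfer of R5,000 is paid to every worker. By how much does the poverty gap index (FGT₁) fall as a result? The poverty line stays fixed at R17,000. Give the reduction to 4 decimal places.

Before: below the line — R2,000, R3,000, R6,000, R7,000, R9,000, R13,000, R14,000, R15,000, R16,000; poverty gap index (FGT₁) = 0.363636.
After the R5,000 transfer: below the line — R7,000, R8,000, R11,000, R12,000, R14,000; poverty gap index (FGT₁) = 0.176471.
Reduction = 0.363636 − 0.176471 = 0.1872.

0.1872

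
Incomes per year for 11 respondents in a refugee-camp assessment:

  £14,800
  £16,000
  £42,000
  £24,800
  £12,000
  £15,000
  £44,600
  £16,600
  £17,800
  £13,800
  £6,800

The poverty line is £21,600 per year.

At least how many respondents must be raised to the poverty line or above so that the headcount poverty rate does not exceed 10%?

8 of the 11 respondents are poor, so H = 8/11 = 0.727.
A headcount ratio of at most 10% allows at most ⌊0.10 × 11⌋ = 1 poor respondents.
So at least 8 − 1 = 7 must be lifted.

7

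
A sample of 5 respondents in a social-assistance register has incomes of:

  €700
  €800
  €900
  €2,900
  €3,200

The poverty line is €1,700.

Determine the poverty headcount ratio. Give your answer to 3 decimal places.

3 of the 5 respondents have income below €1,700.
H = 3/5 = 0.600.

0.600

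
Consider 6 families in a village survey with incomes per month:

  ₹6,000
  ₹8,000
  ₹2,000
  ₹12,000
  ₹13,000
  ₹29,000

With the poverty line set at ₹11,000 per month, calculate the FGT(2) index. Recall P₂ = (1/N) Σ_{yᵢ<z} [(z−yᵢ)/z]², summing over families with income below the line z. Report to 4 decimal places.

0.1584

Poor units: ₹2,000, ₹6,000, ₹8,000 (q = 3 of N = 6).
Normalized shortfalls: (11000−2000)/11000 = 0.8182; (11000−6000)/11000 = 0.4545; (11000−8000)/11000 = 0.2727.
Squared: 0.6694; 0.2066; 0.0744.
Sum = 0.950413; P₂ = 0.950413 / 6 = 0.1584.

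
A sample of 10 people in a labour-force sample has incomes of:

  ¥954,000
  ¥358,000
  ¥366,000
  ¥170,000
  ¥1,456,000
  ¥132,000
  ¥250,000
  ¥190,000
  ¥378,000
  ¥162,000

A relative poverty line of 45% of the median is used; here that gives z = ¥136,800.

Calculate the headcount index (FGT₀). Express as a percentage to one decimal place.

10.0%

1 of the 10 people have income below ¥136,800.
H = 1/10 = 10.0%.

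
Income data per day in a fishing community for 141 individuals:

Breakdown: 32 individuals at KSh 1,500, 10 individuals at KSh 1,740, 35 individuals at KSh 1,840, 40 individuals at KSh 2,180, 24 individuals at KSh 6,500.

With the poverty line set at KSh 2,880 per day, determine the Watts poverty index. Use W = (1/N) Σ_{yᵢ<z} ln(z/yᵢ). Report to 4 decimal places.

Below z: 32×KSh 1,500, 10×KSh 1,740, 35×KSh 1,840, 40×KSh 2,180 (q = 117 of N = 141).
Log shortfalls: ln(2880/1500) = 0.6523 (×32); ln(2880/1740) = 0.5039 (×10); ln(2880/1840) = 0.4480 (×35); ln(2880/2180) = 0.2785 (×40).
W = 52.732940 / 141 = 0.3740.

0.3740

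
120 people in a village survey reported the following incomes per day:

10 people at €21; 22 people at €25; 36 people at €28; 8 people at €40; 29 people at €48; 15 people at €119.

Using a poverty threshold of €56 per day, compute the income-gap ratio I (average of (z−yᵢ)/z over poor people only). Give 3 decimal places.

Below the line: 10×€21, 22×€25, 36×€28, 8×€40, 29×€48 (q = 105 of N = 120).
Relative gaps: 0.6250 (×10), 0.5536 (×22), 0.5000 (×36), 0.2857 (×8), 0.1429 (×29); sum = 42.857143.
The income-gap ratio divides by q (the poor only): 42.857143 / 105 = 0.408.

0.408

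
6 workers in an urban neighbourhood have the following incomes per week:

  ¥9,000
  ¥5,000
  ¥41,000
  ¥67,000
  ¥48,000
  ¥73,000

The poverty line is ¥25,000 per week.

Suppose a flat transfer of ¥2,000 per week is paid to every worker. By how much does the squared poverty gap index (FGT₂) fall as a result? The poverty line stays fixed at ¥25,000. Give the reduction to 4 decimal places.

0.0363

Before: below the line — ¥5,000, ¥9,000; squared poverty gap index (FGT₂) = 0.174933.
After the ¥2,000 transfer: below the line — ¥7,000, ¥11,000; squared poverty gap index (FGT₂) = 0.138667.
Reduction = 0.174933 − 0.138667 = 0.0363.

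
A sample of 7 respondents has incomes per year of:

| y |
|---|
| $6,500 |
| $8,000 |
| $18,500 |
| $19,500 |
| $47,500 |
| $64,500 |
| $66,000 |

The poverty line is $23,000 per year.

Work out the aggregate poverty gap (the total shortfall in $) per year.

Incomes under z: $6,500, $8,000, $18,500, $19,500 (q = 4 of N = 7).
Individual gaps: 23000−6500 = 16500; 23000−8000 = 15000; 23000−18500 = 4500; 23000−19500 = 3500.
Aggregate gap = $39,500.

$39,500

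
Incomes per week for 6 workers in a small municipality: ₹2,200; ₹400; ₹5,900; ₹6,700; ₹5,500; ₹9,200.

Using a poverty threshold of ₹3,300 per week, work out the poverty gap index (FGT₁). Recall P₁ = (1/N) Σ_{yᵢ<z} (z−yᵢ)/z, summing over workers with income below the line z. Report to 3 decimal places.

Below z: ₹400, ₹2,200 (q = 2 of N = 6).
Normalized shortfalls: (3300−400)/3300 = 0.8788; (3300−2200)/3300 = 0.3333.
Sum of shortfalls = 1.212121; P₁ averages over all N: 1.212121 / 6 = 0.202.

0.202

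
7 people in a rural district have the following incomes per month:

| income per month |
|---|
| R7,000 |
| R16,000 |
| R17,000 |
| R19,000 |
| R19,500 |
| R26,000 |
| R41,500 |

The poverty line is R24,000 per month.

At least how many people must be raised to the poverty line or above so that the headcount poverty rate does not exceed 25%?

Currently q = 5 of N = 7 are below the line (H = 0.714).
A headcount ratio of at most 25% allows at most ⌊0.25 × 7⌋ = 1 poor people.
So at least 5 − 1 = 4 must be lifted.

4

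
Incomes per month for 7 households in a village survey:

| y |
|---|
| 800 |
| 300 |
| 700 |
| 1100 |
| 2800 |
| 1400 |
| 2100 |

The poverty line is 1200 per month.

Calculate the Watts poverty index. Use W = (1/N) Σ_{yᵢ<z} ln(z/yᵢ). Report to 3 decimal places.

Incomes under z: 300, 700, 800, 1100 (q = 4 of N = 7).
Log gaps: ln(1200/300) = 1.3863; ln(1200/700) = 0.5390; ln(1200/800) = 0.4055; ln(1200/1100) = 0.0870.
W = 2.417767 / 7 = 0.345.

0.345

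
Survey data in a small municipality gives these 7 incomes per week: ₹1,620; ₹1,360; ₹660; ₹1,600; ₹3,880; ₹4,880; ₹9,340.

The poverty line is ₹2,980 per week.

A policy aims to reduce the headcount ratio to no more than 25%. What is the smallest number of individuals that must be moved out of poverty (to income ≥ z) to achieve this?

3

Currently q = 4 of N = 7 are below the line (H = 0.571).
A headcount ratio of at most 25% allows at most ⌊0.25 × 7⌋ = 1 poor individuals.
So at least 4 − 1 = 3 must be lifted.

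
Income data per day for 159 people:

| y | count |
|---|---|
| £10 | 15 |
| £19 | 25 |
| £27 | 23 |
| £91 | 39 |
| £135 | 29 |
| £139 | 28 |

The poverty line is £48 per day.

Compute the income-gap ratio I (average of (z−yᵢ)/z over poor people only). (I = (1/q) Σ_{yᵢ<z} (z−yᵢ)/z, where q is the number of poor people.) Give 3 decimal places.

Poor units: 15×£10, 25×£19, 23×£27 (q = 63 of N = 159).
Relative gaps: 0.7917 (×15), 0.6042 (×25), 0.4375 (×23); sum = 37.041667.
I averages over the q = 63 poor units only: 37.041667 / 63 = 0.588.

0.588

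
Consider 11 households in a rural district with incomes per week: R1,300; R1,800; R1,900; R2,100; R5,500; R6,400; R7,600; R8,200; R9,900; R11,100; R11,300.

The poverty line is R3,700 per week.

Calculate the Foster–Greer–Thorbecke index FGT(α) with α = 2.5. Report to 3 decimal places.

Below z: R1,300, R1,800, R1,900, R2,100 (q = 4 of N = 11).
Relative gaps: (3700−1300)/3700 = 0.6486; (3700−1800)/3700 = 0.5135; (3700−1900)/3700 = 0.4865; (3700−2100)/3700 = 0.4324.
Raised to α = 2.5: 0.33886; 0.18896; 0.16507; 0.12297.
Sum = 0.815869; FGT(2.5) = 0.815869 / 11 = 0.074.

0.074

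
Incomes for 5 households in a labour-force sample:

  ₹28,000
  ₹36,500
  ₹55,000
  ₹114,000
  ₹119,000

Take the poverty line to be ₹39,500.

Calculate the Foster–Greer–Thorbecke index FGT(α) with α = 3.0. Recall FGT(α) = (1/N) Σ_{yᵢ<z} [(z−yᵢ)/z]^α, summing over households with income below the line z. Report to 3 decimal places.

Incomes under z: ₹28,000, ₹36,500 (q = 2 of N = 5).
Relative gaps: (39500−28000)/39500 = 0.2911; (39500−36500)/39500 = 0.0759.
Raised to α = 3.0: 0.02468; 0.00044.
Sum = 0.025116; FGT(3.0) = 0.025116 / 5 = 0.005.

0.005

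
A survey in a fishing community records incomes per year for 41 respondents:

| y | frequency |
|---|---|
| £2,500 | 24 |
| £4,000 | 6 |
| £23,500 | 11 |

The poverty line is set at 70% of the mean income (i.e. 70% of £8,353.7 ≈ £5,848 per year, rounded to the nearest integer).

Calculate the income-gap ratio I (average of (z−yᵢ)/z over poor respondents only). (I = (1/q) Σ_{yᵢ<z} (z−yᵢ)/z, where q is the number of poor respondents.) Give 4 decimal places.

Below z: 24×£2,500, 6×£4,000 (q = 30 of N = 41).
Relative gaps: 0.5725 (×24), 0.3160 (×6); sum = 15.636115.
I averages over the q = 30 poor units only: 15.636115 / 30 = 0.5212.

0.5212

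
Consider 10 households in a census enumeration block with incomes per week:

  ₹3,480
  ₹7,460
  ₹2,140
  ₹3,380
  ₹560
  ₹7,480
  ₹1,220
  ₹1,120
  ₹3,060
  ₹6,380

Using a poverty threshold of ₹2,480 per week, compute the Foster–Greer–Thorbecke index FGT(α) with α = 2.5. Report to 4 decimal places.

Incomes under z: ₹560, ₹1,120, ₹1,220, ₹2,140 (q = 4 of N = 10).
Relative gaps: (2480−560)/2480 = 0.7742; (2480−1120)/2480 = 0.5484; (2480−1220)/2480 = 0.5081; (2480−2140)/2480 = 0.1371.
Raised to α = 2.5: 0.52738; 0.22270; 0.18399; 0.00696.
Sum = 0.941030; FGT(2.5) = 0.941030 / 10 = 0.0941.

0.0941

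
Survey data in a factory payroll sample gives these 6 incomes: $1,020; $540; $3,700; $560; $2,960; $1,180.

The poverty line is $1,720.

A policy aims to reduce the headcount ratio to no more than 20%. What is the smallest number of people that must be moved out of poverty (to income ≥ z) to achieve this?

Currently q = 4 of N = 6 are below the line (H = 0.667).
A headcount ratio of at most 20% allows at most ⌊0.20 × 6⌋ = 1 poor people.
So at least 4 − 1 = 3 must be lifted.

3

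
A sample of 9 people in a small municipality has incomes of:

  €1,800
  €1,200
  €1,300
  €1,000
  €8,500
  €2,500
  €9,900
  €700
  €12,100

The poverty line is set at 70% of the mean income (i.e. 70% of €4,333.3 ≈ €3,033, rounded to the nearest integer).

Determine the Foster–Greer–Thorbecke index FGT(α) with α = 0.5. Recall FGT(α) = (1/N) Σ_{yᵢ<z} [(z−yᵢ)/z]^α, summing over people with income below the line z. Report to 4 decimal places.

0.4762

Below z: €700, €1,000, €1,200, €1,300, €1,800, €2,500 (q = 6 of N = 9).
Normalized shortfalls: (3033−700)/3033 = 0.7692; (3033−1000)/3033 = 0.6703; (3033−1200)/3033 = 0.6044; (3033−1300)/3033 = 0.5714; (3033−1800)/3033 = 0.4065; (3033−2500)/3033 = 0.1757.
Raised to α = 0.5: 0.87704; 0.81871; 0.77740; 0.75590; 0.63760; 0.41921.
Sum = 4.285858; FGT(0.5) = 4.285858 / 9 = 0.4762.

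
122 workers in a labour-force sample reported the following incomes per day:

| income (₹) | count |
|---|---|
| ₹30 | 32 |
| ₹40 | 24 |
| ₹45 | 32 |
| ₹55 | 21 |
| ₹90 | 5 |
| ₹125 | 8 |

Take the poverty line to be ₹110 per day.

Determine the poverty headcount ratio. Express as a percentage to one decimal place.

93.4%

114 of the 122 workers have income below ₹110.
H = 114/122 = 93.4%.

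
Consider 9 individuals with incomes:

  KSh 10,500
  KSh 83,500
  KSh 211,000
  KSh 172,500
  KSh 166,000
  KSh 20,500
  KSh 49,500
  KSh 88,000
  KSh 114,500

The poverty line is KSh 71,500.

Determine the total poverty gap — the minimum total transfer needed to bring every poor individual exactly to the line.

Poor units: KSh 10,500, KSh 20,500, KSh 49,500 (q = 3 of N = 9).
Individual gaps: 71500−10500 = 61000; 71500−20500 = 51000; 71500−49500 = 22000.
Aggregate gap = KSh 134,000.

KSh 134,000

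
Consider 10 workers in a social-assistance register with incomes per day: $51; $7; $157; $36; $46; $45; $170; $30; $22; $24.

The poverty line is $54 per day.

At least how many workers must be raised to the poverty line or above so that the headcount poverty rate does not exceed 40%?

4

8 of the 10 workers are poor, so H = 8/10 = 0.800.
A headcount ratio of at most 40% allows at most ⌊0.40 × 10⌋ = 4 poor workers.
So at least 8 − 4 = 4 must be lifted.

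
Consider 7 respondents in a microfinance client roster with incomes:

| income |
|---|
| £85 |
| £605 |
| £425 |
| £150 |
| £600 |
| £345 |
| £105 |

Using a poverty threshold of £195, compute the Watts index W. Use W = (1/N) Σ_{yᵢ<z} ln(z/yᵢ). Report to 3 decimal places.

0.245

Poor units: £85, £105, £150 (q = 3 of N = 7).
Log gaps: ln(195/85) = 0.8303; ln(195/105) = 0.6190; ln(195/150) = 0.2624.
W = 1.711752 / 7 = 0.245.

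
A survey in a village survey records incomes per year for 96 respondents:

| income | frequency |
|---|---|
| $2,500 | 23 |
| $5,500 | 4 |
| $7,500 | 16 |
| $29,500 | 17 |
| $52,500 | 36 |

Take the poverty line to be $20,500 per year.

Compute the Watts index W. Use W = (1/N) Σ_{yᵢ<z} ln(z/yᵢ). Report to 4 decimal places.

Incomes under z: 23×$2,500, 4×$5,500, 16×$7,500 (q = 43 of N = 96).
Log gaps: ln(20500/2500) = 2.1041 (×23); ln(20500/5500) = 1.3157 (×4); ln(20500/7500) = 1.0055 (×16).
W = 69.746143 / 96 = 0.7265.

0.7265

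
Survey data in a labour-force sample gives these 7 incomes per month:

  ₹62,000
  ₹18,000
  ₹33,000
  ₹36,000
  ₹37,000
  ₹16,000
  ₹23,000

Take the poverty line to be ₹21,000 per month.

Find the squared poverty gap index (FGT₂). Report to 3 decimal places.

0.011

Poor units: ₹16,000, ₹18,000 (q = 2 of N = 7).
Relative gaps: (21000−16000)/21000 = 0.2381; (21000−18000)/21000 = 0.1429.
Squared: 0.0567; 0.0204.
Sum = 0.077098; P₂ = 0.077098 / 7 = 0.011.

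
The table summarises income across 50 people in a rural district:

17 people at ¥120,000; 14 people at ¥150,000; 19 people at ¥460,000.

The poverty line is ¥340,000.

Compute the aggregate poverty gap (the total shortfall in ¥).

¥6,400,000

Poor units: 17×¥120,000, 14×¥150,000 (q = 31 of N = 50).
Individual gaps: 17×(340000−120000) = 3740000; 14×(340000−150000) = 2660000.
Aggregate gap = ¥6,400,000.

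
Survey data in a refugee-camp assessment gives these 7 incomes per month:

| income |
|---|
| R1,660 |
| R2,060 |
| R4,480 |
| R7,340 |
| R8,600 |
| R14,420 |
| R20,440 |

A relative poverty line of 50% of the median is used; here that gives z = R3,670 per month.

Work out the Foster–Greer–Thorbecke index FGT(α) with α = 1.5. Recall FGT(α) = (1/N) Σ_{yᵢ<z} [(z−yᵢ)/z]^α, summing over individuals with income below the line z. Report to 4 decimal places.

0.0994

Poor units: R1,660, R2,060 (q = 2 of N = 7).
Normalized shortfalls: (3670−1660)/3670 = 0.5477; (3670−2060)/3670 = 0.4387.
Raised to α = 1.5: 0.40532; 0.29056.
Sum = 0.695880; FGT(1.5) = 0.695880 / 7 = 0.0994.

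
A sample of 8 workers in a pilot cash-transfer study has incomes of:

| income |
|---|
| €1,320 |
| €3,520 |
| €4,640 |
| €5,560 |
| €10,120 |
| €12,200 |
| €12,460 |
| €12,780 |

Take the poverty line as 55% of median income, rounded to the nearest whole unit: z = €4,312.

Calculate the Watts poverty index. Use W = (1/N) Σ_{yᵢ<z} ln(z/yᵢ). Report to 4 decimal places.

Below z: €1,320, €3,520 (q = 2 of N = 8).
ln(z/y) terms: ln(4312/1320) = 1.1838; ln(4312/3520) = 0.2029.
W = 1.386711 / 8 = 0.1733.

0.1733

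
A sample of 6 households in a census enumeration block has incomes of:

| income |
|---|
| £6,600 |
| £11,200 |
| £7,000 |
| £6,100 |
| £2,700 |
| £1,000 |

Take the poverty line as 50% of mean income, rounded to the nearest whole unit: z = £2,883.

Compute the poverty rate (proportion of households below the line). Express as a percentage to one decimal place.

2 of the 6 households have income below £2,883.
H = 2/6 = 33.3%.

33.3%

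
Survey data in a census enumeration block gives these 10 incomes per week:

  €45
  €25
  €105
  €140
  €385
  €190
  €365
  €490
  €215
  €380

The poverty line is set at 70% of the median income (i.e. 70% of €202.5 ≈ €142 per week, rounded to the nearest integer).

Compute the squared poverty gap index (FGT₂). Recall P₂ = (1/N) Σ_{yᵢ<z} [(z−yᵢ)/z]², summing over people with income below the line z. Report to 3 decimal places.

0.121

Below z: €25, €45, €105, €140 (q = 4 of N = 10).
Shortfall ratios: (142−25)/142 = 0.8239; (142−45)/142 = 0.6831; (142−105)/142 = 0.2606; (142−140)/142 = 0.0141.
Squared: 0.6789; 0.4666; 0.0679; 0.0002.
Sum = 1.213598; P₂ = 1.213598 / 10 = 0.121.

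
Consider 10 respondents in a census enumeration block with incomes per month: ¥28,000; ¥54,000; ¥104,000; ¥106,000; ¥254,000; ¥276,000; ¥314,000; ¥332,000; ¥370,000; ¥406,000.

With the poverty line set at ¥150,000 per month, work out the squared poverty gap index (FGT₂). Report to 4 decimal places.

Incomes under z: ¥28,000, ¥54,000, ¥104,000, ¥106,000 (q = 4 of N = 10).
Gap ratios (z−y)/z: (150000−28000)/150000 = 0.8133; (150000−54000)/150000 = 0.6400; (150000−104000)/150000 = 0.3067; (150000−106000)/150000 = 0.2933.
Squared: 0.6615; 0.4096; 0.0940; 0.0860.
Sum = 1.251200; P₂ = 1.251200 / 10 = 0.1251.

0.1251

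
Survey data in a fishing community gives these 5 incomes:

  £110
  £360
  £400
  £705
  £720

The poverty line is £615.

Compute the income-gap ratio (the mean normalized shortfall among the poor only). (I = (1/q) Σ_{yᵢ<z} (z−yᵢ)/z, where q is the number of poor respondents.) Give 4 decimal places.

Below z: £110, £360, £400 (q = 3 of N = 5).
Relative gaps: 0.8211, 0.4146, 0.3496; sum = 1.585366.
I averages over the q = 3 poor units only: 1.585366 / 3 = 0.5285.

0.5285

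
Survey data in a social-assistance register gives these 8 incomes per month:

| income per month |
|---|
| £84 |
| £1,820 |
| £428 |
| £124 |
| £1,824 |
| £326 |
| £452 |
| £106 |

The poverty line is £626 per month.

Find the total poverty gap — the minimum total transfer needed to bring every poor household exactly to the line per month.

£2,236

Poor units: £84, £106, £124, £326, £428, £452 (q = 6 of N = 8).
Individual gaps: 626−84 = 542; 626−106 = 520; 626−124 = 502; 626−326 = 300; 626−428 = 198; 626−452 = 174.
Aggregate gap = £2,236.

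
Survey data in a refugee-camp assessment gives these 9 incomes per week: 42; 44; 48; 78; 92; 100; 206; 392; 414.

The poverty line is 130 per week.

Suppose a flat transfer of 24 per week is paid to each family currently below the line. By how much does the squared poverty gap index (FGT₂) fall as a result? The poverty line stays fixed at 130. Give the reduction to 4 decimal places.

Before: below the line — 42, 44, 48, 78, 92, 100; squared poverty gap index (FGT₂) = 0.176936.
After the 24 transfer: below the line — 66, 68, 72, 102, 116, 124; squared poverty gap index (FGT₂) = 0.080999.
Reduction = 0.176936 − 0.080999 = 0.0959.

0.0959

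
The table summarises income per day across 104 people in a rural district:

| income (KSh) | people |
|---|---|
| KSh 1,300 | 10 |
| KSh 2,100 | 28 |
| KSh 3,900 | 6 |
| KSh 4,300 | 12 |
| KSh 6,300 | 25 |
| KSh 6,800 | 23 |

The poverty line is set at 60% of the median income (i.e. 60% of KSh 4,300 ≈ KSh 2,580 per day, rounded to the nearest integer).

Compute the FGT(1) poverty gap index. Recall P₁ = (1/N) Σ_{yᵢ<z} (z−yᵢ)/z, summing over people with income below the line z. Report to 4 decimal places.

Below z: 10×KSh 1,300, 28×KSh 2,100 (q = 38 of N = 104).
Shortfall ratios: (2580−1300)/2580 = 0.4961 (×10); (2580−2100)/2580 = 0.1860 (×28).
Σ = 10.170543. Dividing by the full population N = 104 gives P₁ = 0.0978.

0.0978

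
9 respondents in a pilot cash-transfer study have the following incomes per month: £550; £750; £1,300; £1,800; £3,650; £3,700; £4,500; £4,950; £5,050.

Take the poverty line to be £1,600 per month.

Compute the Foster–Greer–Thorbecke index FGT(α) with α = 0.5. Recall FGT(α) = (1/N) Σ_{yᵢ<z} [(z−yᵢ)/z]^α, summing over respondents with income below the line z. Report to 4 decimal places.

Below the line: £550, £750, £1,300 (q = 3 of N = 9).
Normalized shortfalls: (1600−550)/1600 = 0.6562; (1600−750)/1600 = 0.5312; (1600−1300)/1600 = 0.1875.
Raised to α = 0.5: 0.81009; 0.72887; 0.43301.
Sum = 1.971974; FGT(0.5) = 1.971974 / 9 = 0.2191.

0.2191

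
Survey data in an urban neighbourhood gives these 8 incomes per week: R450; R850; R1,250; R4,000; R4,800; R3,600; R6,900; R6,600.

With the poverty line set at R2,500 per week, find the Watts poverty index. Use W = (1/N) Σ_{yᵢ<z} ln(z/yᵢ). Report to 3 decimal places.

0.436

Below z: R450, R850, R1,250 (q = 3 of N = 8).
Log gaps: ln(2500/450) = 1.7148; ln(2500/850) = 1.0788; ln(2500/1250) = 0.6931.
W = 3.486755 / 8 = 0.436.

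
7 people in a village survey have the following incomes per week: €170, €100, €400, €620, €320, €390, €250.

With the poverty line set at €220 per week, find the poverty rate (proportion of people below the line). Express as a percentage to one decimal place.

28.6%

2 of the 7 people have income below €220.
H = 2/7 = 28.6%.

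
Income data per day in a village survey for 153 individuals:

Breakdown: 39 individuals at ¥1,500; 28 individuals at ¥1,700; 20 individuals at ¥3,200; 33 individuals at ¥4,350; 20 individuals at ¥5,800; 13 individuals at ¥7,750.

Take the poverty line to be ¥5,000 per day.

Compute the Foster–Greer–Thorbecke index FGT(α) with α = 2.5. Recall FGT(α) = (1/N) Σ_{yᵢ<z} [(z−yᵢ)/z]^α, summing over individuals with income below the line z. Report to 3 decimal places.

Below the line: 39×¥1,500, 28×¥1,700, 20×¥3,200, 33×¥4,350 (q = 120 of N = 153).
Shortfall ratios: (5000−1500)/5000 = 0.7000 (×39); (5000−1700)/5000 = 0.6600 (×28); (5000−3200)/5000 = 0.3600 (×20); (5000−4350)/5000 = 0.1300 (×33).
Raised to α = 2.5: 0.40996 (×39); 0.35388 (×28); 0.07776 (×20); 0.00609 (×33).
Sum = 27.653582; FGT(2.5) = 27.653582 / 153 = 0.181.

0.181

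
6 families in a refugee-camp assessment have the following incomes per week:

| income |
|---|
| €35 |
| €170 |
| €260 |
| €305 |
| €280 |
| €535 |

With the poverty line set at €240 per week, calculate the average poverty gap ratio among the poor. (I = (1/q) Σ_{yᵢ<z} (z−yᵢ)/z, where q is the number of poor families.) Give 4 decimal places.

Incomes under z: €35, €170 (q = 2 of N = 6).
Relative gaps: 0.8542, 0.2917; sum = 1.145833.
I averages over the q = 2 poor units only: 1.145833 / 2 = 0.5729.

0.5729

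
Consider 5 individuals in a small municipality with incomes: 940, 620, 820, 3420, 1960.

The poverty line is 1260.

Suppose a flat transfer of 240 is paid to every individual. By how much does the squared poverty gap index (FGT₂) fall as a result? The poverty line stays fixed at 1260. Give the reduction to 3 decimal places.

Before: below the line — 620, 820, 940; squared poverty gap index (FGT₂) = 0.08889.
After the 240 transfer: below the line — 860, 1060, 1180; squared poverty gap index (FGT₂) = 0.02600.
Reduction = 0.08889 − 0.02600 = 0.063.

0.063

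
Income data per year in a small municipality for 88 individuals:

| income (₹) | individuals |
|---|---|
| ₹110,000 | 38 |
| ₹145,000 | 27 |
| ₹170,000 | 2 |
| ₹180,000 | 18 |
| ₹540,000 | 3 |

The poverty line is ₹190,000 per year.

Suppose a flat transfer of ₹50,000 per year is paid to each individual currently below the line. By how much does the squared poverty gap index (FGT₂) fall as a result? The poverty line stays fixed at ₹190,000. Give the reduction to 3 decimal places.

0.084

Before: below the line — 38×₹110,000, 27×₹145,000, 2×₹170,000, 18×₹180,000; squared poverty gap index (FGT₂) = 0.09458.
After the ₹50,000 transfer: below the line — 38×₹160,000; squared poverty gap index (FGT₂) = 0.01077.
Reduction = 0.09458 − 0.01077 = 0.084.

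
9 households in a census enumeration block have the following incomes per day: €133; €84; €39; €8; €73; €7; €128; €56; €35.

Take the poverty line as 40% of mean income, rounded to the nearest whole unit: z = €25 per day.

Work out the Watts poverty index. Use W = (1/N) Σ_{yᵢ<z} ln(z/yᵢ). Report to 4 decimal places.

0.2680

Below the line: €7, €8 (q = 2 of N = 9).
Log gaps: ln(25/7) = 1.2730; ln(25/8) = 1.1394.
W = 2.412400 / 9 = 0.2680.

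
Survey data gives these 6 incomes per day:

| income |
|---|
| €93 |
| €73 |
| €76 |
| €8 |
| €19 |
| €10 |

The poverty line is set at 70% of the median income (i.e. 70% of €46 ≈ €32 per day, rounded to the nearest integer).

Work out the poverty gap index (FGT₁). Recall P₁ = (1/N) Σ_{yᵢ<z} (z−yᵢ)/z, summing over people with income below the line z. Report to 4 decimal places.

Below the line: €8, €10, €19 (q = 3 of N = 6).
Relative gaps: (32−8)/32 = 0.7500; (32−10)/32 = 0.6875; (32−19)/32 = 0.4062.
Σ = 1.843750. Dividing by the full population N = 6 gives P₁ = 0.3073.

0.3073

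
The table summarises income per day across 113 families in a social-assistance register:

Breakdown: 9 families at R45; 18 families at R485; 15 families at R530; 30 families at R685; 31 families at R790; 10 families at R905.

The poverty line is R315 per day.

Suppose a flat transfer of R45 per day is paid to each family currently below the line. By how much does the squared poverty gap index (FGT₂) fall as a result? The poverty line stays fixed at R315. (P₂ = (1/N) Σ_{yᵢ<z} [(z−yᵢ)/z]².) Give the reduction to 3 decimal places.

0.018

Before: below the line — 9×R45; squared poverty gap index (FGT₂) = 0.05852.
After the R45 transfer: below the line — 9×R90; squared poverty gap index (FGT₂) = 0.04064.
Reduction = 0.05852 − 0.04064 = 0.018.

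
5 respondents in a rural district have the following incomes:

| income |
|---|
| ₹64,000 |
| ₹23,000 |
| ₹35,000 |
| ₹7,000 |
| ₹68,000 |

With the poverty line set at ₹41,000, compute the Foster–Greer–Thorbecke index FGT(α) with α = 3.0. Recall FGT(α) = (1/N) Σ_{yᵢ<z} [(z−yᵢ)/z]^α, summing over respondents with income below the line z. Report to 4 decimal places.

0.1316

Below the line: ₹7,000, ₹23,000, ₹35,000 (q = 3 of N = 5).
Shortfall ratios: (41000−7000)/41000 = 0.8293; (41000−23000)/41000 = 0.4390; (41000−35000)/41000 = 0.1463.
Raised to α = 3.0: 0.57028; 0.08462; 0.00313.
Sum = 0.658029; FGT(3.0) = 0.658029 / 5 = 0.1316.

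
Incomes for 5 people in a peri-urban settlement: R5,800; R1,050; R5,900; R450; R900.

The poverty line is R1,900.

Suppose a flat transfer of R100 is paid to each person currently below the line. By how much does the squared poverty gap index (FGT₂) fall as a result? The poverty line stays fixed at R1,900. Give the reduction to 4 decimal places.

0.0349

Before: below the line — R450, R900, R1,050; squared poverty gap index (FGT₂) = 0.211911.
After the R100 transfer: below the line — R550, R1,000, R1,150; squared poverty gap index (FGT₂) = 0.177008.
Reduction = 0.211911 − 0.177008 = 0.0349.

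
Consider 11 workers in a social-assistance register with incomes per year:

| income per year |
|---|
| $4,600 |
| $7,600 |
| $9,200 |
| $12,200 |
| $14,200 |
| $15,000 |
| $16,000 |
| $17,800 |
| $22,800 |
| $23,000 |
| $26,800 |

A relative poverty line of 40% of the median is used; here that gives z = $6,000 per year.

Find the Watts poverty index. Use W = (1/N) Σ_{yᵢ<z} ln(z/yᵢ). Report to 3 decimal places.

Below the line: $4,600 (q = 1 of N = 11).
ln(z/y) terms: ln(6000/4600) = 0.2657.
W = 0.265703 / 11 = 0.024.

0.024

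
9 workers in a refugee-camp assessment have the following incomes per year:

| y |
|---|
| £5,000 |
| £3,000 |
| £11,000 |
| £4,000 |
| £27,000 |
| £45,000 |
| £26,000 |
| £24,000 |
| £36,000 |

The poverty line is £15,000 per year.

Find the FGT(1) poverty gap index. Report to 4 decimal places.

Below z: £3,000, £4,000, £5,000, £11,000 (q = 4 of N = 9).
Normalized shortfalls: (15000−3000)/15000 = 0.8000; (15000−4000)/15000 = 0.7333; (15000−5000)/15000 = 0.6667; (15000−11000)/15000 = 0.2667.
Sum of shortfalls = 2.466667; P₁ averages over all N: 2.466667 / 9 = 0.2741.

0.2741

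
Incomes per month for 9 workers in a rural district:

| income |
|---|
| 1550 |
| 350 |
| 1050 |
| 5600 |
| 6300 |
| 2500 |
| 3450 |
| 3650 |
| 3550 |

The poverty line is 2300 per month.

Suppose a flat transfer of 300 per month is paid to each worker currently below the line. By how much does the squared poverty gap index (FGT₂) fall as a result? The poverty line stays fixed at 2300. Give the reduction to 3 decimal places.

Before: below the line — 350, 1050, 1550; squared poverty gap index (FGT₂) = 0.12450.
After the 300 transfer: below the line — 650, 1350, 1850; squared poverty gap index (FGT₂) = 0.08039.
Reduction = 0.12450 − 0.08039 = 0.044.

0.044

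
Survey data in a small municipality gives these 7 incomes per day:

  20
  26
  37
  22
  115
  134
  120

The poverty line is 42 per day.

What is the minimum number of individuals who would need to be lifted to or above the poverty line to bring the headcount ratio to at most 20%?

Currently q = 4 of N = 7 are below the line (H = 0.571).
A headcount ratio of at most 20% allows at most ⌊0.20 × 7⌋ = 1 poor individuals.
So at least 4 − 1 = 3 must be lifted.

3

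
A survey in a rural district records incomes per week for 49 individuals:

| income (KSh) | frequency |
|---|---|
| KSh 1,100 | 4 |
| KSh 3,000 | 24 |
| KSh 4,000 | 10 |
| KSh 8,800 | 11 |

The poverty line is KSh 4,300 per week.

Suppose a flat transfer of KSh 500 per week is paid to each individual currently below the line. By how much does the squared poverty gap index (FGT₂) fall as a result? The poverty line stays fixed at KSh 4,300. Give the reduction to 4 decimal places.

0.0418

Before: below the line — 4×KSh 1,100, 24×KSh 3,000, 10×KSh 4,000; squared poverty gap index (FGT₂) = 0.090970.
After the KSh 500 transfer: below the line — 4×KSh 1,600, 24×KSh 3,500; squared poverty gap index (FGT₂) = 0.049139.
Reduction = 0.090970 − 0.049139 = 0.0418.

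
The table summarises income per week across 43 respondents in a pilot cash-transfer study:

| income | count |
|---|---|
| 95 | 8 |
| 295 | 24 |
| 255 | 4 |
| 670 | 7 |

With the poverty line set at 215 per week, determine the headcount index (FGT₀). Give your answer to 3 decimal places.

0.186

8 of the 43 respondents have income below 215.
H = 8/43 = 0.186.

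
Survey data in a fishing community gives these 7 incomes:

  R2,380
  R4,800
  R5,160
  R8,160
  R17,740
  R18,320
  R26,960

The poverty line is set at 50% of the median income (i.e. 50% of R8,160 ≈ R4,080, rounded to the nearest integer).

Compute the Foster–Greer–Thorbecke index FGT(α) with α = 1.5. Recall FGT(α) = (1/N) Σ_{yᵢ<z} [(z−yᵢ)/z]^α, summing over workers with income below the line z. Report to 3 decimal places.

Incomes under z: R2,380 (q = 1 of N = 7).
Normalized shortfalls: (4080−2380)/4080 = 0.4167.
Raised to α = 1.5: 0.26896.
Sum = 0.268957; FGT(1.5) = 0.268957 / 7 = 0.038.

0.038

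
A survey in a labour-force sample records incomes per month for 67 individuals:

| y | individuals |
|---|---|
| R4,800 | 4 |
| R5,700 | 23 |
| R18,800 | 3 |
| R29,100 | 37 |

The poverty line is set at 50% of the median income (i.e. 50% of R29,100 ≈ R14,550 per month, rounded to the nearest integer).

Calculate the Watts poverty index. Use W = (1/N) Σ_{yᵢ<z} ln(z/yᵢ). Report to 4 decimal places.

Below the line: 4×R4,800, 23×R5,700 (q = 27 of N = 67).
Log gaps: ln(14550/4800) = 1.1090 (×4); ln(14550/5700) = 0.9371 (×23).
W = 25.989771 / 67 = 0.3879.

0.3879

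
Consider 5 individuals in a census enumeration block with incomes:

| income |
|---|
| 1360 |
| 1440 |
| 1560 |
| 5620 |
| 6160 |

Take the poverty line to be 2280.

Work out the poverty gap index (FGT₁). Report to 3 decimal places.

Below the line: 1360, 1440, 1560 (q = 3 of N = 5).
Shortfall ratios: (2280−1360)/2280 = 0.4035; (2280−1440)/2280 = 0.3684; (2280−1560)/2280 = 0.3158.
Σ = 1.087719. Dividing by the full population N = 5 gives P₁ = 0.218.

0.218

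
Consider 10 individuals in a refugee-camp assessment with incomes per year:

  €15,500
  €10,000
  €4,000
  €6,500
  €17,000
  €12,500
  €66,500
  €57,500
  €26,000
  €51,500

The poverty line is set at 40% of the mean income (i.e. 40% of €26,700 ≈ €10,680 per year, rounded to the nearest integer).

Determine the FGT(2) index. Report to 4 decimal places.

Poor units: €4,000, €6,500, €10,000 (q = 3 of N = 10).
Relative gaps: (10680−4000)/10680 = 0.6255; (10680−6500)/10680 = 0.3914; (10680−10000)/10680 = 0.0637.
Squared: 0.3912; 0.1532; 0.0041.
Sum = 0.548447; P₂ = 0.548447 / 10 = 0.0548.

0.0548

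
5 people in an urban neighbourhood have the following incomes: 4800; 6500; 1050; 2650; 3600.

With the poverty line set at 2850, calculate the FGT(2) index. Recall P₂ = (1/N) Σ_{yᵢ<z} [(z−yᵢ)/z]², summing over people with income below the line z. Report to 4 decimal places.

0.0808

Below the line: 1050, 2650 (q = 2 of N = 5).
Shortfall ratios: (2850−1050)/2850 = 0.6316; (2850−2650)/2850 = 0.0702.
Squared: 0.3989; 0.0049.
Sum = 0.403817; P₂ = 0.403817 / 5 = 0.0808.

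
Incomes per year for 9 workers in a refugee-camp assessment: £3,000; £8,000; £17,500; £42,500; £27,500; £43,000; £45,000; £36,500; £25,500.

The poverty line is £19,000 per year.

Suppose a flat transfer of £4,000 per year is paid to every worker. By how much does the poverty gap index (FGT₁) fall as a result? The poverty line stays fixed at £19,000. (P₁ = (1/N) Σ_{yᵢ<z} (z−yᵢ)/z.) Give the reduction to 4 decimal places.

Before: below the line — £3,000, £8,000, £17,500; poverty gap index (FGT₁) = 0.166667.
After the £4,000 transfer: below the line — £7,000, £12,000; poverty gap index (FGT₁) = 0.111111.
Reduction = 0.166667 − 0.111111 = 0.0556.

0.0556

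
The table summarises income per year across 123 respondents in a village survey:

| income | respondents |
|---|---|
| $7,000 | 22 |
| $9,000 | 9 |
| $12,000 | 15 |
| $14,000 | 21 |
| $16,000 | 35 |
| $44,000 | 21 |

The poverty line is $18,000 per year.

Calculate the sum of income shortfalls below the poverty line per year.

Below the line: 22×$7,000, 9×$9,000, 15×$12,000, 21×$14,000, 35×$16,000 (q = 102 of N = 123).
Individual gaps: 22×(18000−7000) = 242000; 9×(18000−9000) = 81000; 15×(18000−12000) = 90000; 21×(18000−14000) = 84000; 35×(18000−16000) = 70000.
Aggregate gap = $567,000.

$567,000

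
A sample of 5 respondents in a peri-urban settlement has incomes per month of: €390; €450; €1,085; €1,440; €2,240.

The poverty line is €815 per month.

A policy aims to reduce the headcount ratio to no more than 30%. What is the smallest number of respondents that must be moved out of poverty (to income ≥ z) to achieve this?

Currently q = 2 of N = 5 are below the line (H = 0.400).
A headcount ratio of at most 30% allows at most ⌊0.30 × 5⌋ = 1 poor respondents.
So at least 2 − 1 = 1 must be lifted.

1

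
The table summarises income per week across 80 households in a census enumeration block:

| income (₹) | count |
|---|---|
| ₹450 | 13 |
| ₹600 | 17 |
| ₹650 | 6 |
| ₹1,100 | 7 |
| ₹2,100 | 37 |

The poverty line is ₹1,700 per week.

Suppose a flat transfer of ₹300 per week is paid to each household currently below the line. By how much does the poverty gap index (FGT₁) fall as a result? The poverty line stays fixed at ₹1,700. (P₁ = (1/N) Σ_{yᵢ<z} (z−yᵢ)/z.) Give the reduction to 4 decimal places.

Before: below the line — 13×₹450, 17×₹600, 6×₹650, 7×₹1,100; poverty gap index (FGT₁) = 0.334191.
After the ₹300 transfer: below the line — 13×₹750, 17×₹900, 6×₹950, 7×₹1,400; poverty gap index (FGT₁) = 0.239338.
Reduction = 0.334191 − 0.239338 = 0.0949.

0.0949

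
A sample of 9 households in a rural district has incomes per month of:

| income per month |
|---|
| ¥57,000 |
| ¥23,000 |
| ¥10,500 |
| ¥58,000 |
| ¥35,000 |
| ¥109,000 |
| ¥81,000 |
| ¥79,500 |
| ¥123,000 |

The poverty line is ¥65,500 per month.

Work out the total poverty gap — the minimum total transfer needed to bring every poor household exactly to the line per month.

¥144,000

Below the line: ¥10,500, ¥23,000, ¥35,000, ¥57,000, ¥58,000 (q = 5 of N = 9).
Individual gaps: 65500−10500 = 55000; 65500−23000 = 42500; 65500−35000 = 30500; 65500−57000 = 8500; 65500−58000 = 7500.
Aggregate gap = ¥144,000.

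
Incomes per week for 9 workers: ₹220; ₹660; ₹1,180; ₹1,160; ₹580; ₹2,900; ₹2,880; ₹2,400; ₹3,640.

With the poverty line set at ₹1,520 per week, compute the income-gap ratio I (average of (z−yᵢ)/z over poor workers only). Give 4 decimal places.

Below the line: ₹220, ₹580, ₹660, ₹1,160, ₹1,180 (q = 5 of N = 9).
Relative gaps: 0.8553, 0.6184, 0.5658, 0.2368, 0.2237; sum = 2.500000.
I averages over the q = 5 poor units only: 2.500000 / 5 = 0.5000.

0.5000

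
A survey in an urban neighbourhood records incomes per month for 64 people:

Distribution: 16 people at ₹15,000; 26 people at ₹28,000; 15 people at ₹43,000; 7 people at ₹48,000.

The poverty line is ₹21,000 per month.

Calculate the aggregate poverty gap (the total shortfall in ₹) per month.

₹96,000

Below z: 16×₹15,000 (q = 16 of N = 64).
Individual gaps: 16×(21000−15000) = 96000.
Aggregate gap = ₹96,000.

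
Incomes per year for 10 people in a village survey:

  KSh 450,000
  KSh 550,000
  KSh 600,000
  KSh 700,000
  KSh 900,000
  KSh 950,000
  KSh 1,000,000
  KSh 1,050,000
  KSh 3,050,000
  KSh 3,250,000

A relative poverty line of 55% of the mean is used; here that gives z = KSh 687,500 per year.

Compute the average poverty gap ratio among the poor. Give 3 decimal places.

Incomes under z: KSh 450,000, KSh 550,000, KSh 600,000 (q = 3 of N = 10).
Relative gaps: 0.3455, 0.2000, 0.1273; sum = 0.672727.
I averages over the q = 3 poor units only: 0.672727 / 3 = 0.224.

0.224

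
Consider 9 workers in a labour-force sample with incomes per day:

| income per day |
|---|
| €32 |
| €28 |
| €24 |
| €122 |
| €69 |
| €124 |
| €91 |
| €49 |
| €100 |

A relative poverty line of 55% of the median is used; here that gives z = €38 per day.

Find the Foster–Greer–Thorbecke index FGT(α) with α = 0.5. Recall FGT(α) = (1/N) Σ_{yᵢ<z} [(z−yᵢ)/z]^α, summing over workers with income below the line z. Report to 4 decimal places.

Incomes under z: €24, €28, €32 (q = 3 of N = 9).
Shortfall ratios: (38−24)/38 = 0.3684; (38−28)/38 = 0.2632; (38−32)/38 = 0.1579.
Raised to α = 0.5: 0.60698; 0.51299; 0.39736.
Sum = 1.517326; FGT(0.5) = 1.517326 / 9 = 0.1686.

0.1686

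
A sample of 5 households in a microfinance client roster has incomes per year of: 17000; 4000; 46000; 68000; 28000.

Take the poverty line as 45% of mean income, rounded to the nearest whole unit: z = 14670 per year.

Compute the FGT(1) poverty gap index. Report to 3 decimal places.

Poor units: 4000 (q = 1 of N = 5).
Gap ratios (z−y)/z: (14670−4000)/14670 = 0.7273.
Sum of shortfalls = 0.727335; P₁ averages over all N: 0.727335 / 5 = 0.145.

0.145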